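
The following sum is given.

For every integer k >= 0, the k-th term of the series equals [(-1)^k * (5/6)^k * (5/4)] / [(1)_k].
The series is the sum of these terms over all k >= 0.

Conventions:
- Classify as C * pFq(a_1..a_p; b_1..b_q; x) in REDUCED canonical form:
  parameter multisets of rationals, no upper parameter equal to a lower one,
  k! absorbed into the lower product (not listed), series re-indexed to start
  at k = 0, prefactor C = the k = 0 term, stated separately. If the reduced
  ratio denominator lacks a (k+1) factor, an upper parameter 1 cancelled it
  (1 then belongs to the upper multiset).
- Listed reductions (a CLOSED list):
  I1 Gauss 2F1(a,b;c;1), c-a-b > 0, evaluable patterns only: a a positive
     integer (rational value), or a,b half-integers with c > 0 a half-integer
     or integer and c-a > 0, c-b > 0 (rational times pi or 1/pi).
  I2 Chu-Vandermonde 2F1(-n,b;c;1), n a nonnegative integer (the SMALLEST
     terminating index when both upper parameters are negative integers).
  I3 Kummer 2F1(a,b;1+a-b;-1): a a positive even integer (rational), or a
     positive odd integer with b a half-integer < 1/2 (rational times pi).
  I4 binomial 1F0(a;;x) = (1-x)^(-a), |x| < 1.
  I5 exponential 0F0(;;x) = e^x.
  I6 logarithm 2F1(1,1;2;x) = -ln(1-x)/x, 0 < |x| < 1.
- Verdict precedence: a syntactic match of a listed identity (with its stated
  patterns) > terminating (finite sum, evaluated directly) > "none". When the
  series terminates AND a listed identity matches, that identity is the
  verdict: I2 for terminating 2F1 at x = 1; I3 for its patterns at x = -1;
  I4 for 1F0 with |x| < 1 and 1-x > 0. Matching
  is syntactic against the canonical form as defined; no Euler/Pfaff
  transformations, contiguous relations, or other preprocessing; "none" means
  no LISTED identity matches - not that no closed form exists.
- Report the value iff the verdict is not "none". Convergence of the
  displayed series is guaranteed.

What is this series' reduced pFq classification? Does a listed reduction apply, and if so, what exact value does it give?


The series (x = -5/6) is 0F0: upper {-}, lower {-}, prefactor 5/4. Verdict (x = -5/6): exponential (I5) applies (the 0F0 exponential series at x = -5/6). Hence: (5/4) * e^(-5/6).

Key step: with t_0 = 5/4, (1)_k (C = 5/4) is k! itself.
Consecutive-term ratio: r(k) = (-5/6) * 1 / [(k+1)] - rational; roots negated = parameters, x = (-5/6), C = 5/4.


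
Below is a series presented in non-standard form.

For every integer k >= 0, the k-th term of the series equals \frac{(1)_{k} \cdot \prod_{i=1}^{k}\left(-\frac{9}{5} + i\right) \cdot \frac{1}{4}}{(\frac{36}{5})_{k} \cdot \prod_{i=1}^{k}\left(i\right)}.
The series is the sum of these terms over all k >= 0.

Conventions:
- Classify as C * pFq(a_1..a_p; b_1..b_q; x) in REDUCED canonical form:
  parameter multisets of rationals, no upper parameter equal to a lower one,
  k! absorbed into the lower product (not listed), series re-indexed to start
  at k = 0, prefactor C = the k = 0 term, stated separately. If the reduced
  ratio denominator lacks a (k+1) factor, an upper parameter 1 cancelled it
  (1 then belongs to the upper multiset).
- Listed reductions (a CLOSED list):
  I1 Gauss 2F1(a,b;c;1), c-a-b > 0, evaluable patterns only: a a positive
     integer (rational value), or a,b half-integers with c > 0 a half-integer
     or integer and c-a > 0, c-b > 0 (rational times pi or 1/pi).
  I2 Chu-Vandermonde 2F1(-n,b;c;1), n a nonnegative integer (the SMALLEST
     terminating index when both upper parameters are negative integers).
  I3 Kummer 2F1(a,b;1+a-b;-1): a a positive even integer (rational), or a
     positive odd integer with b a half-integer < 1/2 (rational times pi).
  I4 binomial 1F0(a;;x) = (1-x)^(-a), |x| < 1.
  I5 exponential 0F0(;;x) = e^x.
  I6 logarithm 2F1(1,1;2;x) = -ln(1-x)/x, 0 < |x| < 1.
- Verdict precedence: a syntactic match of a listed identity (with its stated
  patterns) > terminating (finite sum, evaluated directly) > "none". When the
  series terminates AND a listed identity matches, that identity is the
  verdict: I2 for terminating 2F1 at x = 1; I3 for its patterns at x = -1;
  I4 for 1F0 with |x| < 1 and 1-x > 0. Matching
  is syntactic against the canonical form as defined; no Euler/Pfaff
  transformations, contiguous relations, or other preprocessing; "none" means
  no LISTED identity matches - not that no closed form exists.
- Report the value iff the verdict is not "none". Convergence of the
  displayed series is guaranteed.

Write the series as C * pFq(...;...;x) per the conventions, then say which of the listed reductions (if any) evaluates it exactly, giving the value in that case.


x = 1 here; the reduced form reads 2F1, upper {-\frac{4}{5}, 1}, lower {\frac{36}{5}}, C = \frac{1}{4}. Verdict at x = 1: the Gauss summation I1 matches (x = 1: the Gamma ratio telescopes since c-a-b = 7 > 0 and a = 1 in Z>0). Its exact value is \frac{31}{140}.

The tell: from the first term \frac{1}{4}: the product of the first k integers (C = 1/4, x = 1) is k!.
Term ratio: r(k) = 1 * (k-\frac{4}{5}) (k+1) / [(k+\frac{36}{5}) (k+1)] - rational in k. x = 1; t_0 = \frac{1}{4}; negate the roots.


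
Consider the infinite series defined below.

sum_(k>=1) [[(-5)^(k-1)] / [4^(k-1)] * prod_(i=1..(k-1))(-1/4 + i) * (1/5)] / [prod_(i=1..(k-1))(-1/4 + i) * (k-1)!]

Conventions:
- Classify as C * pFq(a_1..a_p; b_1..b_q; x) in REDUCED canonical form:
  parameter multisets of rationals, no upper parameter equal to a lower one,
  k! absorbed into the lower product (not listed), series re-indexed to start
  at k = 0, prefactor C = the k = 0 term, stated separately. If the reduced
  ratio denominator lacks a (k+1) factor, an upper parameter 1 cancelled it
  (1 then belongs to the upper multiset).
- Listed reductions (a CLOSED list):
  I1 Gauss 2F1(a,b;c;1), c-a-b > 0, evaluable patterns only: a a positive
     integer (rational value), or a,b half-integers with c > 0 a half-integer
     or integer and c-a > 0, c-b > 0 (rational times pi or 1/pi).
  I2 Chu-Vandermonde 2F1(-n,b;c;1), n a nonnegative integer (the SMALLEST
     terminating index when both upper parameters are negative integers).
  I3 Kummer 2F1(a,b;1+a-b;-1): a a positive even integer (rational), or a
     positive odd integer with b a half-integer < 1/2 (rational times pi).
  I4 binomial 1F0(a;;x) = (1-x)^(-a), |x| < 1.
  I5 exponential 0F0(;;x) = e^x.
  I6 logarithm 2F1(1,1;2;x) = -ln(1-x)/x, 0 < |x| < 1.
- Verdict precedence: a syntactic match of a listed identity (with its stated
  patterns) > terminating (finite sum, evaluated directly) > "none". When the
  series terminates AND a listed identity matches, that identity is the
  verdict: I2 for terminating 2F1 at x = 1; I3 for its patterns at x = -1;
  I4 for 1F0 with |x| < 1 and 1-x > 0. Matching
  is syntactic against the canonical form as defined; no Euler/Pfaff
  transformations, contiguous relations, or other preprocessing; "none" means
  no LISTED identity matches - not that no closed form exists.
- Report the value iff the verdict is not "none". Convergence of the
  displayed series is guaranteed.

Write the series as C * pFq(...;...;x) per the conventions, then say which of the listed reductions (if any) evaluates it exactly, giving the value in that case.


Prefactor 1/5, argument -5/4: 0F0 with upper {-} over lower {-}. Verdict: this is the exponential series (I5) (the 0F0 exponential series at x = -5/4). Value: (1/5) * e^(-5/4).

Key step: from the first term 1/5: the running product (prefactor 1/5) telescopes to a rising factorial.
Adjacent-term ratio: r(k) = (-5/4) * 1 / [(k+1)] ; factor over Q: parameters, x = (-5/4), and C = 1/5.


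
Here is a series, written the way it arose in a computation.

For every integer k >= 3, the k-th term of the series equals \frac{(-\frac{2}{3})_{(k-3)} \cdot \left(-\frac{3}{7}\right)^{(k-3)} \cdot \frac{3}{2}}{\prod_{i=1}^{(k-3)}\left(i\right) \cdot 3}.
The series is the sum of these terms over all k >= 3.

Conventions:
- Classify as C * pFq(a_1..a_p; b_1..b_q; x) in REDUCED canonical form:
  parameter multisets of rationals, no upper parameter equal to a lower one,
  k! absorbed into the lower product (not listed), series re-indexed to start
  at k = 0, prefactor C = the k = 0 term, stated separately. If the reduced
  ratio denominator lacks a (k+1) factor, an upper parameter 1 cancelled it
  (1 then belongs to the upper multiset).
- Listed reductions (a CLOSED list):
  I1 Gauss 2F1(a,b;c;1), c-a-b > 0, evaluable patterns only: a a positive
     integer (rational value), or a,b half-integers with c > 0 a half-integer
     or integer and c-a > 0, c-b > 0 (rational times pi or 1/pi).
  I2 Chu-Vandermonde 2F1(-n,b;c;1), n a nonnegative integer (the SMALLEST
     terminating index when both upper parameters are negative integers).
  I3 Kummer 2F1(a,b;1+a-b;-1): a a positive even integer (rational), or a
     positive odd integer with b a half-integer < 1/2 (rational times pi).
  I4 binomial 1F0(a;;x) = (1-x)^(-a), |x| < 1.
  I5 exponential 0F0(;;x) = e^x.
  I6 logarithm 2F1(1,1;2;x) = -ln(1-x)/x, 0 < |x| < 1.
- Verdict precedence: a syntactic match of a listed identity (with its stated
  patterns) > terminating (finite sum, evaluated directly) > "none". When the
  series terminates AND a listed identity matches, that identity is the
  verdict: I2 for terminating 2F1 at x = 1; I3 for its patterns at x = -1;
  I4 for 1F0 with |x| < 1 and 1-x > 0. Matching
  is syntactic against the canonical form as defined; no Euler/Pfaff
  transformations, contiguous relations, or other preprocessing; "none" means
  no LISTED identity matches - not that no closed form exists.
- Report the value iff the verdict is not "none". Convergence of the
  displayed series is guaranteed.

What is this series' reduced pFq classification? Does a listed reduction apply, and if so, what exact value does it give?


The series (x = -\frac{3}{7}) is 1F0: upper {-\frac{2}{3}}, lower {-}, prefactor \frac{1}{2}. Verdict: this is the binomial series (I4) (the 1F0 binomial series: exponent 2/3, x = -\frac{3}{7}). Its exact value is \frac{1}{2} \cdot \left(\frac{10}{7}\right)^{\frac{2}{3}}.

First insight: x = -\frac{3}{7} and the product of the first k integers (C = 1/2) is k!.
Consecutive-term ratio: r(k) = -\frac{3}{7} * (k-\frac{2}{3}) / [(k+1)] - poly over poly, x = -\frac{3}{7} from leading terms; C = \frac{1}{2} at k = 0.


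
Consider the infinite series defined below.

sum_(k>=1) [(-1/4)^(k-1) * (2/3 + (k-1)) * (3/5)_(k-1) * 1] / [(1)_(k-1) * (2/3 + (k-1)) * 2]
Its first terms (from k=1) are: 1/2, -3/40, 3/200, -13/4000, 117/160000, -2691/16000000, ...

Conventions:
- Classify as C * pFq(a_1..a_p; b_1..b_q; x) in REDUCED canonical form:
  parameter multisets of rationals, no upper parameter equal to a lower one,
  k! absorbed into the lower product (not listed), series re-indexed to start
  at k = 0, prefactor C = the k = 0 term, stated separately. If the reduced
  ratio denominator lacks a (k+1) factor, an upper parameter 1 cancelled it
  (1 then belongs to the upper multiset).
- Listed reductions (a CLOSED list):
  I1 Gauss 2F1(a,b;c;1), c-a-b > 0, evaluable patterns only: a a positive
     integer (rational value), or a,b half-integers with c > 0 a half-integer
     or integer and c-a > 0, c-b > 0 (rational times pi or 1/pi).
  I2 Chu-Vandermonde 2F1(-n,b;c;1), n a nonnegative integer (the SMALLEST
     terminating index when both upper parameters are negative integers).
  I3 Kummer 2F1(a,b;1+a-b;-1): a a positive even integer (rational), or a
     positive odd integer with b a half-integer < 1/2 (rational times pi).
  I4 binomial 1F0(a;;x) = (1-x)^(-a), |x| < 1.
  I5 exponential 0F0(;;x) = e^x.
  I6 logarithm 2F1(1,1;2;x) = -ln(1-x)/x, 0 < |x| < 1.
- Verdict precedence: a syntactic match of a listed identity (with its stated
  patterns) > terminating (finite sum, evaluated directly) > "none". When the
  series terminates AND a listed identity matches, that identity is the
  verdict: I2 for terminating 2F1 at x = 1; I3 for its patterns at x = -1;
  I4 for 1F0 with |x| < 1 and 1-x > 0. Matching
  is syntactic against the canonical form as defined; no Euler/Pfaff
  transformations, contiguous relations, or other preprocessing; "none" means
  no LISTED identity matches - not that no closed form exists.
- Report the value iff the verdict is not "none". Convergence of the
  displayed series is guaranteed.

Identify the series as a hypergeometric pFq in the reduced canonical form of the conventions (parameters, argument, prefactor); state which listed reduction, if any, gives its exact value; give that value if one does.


Prefactor 1/2, argument -1/4: 1F0 with upper {3/5} over lower {-}. Verdict: this is the binomial series (I4) (the 1F0 binomial series: exponent -3/5, x = -1/4). Sum: (1/2) * (5/4)^(-3/5).

First insight: t_0 = 1/2 here, and (1)_k (prefactor 1/2) is k! itself.
Step ratio: r(k) = (-1/4) * (k+3/5) / [(k+1)] ; factor over Q: parameters, x = (-1/4), and C = 1/2.


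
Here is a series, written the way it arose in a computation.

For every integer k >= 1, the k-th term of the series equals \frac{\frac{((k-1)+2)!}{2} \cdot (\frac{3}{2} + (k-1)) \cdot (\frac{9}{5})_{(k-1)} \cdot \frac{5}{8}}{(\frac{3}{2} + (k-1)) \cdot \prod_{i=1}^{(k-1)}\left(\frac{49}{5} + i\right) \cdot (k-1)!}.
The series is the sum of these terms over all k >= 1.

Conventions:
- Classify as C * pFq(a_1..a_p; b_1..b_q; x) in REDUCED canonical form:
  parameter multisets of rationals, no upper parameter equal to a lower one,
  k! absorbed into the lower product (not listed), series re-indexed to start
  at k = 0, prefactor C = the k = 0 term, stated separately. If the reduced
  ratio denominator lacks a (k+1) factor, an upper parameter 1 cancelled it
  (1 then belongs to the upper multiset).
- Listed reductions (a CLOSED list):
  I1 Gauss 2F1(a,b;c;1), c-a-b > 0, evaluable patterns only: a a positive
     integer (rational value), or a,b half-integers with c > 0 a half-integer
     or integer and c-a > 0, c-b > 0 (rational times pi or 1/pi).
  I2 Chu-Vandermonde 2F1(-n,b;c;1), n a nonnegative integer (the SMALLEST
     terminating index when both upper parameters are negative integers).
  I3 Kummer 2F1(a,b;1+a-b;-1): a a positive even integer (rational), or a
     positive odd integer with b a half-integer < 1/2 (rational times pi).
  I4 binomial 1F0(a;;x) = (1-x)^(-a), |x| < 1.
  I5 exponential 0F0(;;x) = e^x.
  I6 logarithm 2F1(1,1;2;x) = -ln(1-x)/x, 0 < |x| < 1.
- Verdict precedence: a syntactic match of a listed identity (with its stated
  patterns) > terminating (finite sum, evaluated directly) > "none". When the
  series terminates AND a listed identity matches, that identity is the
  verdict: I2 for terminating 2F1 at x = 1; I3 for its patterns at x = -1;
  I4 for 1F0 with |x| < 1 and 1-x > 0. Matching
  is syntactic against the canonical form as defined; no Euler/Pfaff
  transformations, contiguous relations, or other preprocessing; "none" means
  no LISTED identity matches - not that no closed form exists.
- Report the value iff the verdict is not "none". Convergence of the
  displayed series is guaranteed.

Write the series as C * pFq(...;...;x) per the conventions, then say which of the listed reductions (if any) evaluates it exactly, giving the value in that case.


First insight: t_0 = \frac{5}{8} here, and the factorial ratio (C = 5/8) (k+a-1)!/(a-1)! is a rising factorial (a)_k.
Term ratio: r(k) = 1 * (k+\frac{9}{5}) (k+3) / [(k+\frac{54}{5}) (k+1)] - rational; roots negated = parameters, x = 1, C = \frac{5}{8}.

Prefactor \frac{5}{8}, argument 1: 2F1 with upper {\frac{9}{5}, 3} over lower {\frac{54}{5}}. Verdict at x = 1: the Gauss summation I1 matches (x = 1: the Gamma ratio telescopes since c-a-b = 6 > 0 and a = 3 in Z>0). Its exact value is \frac{1001}{800}.


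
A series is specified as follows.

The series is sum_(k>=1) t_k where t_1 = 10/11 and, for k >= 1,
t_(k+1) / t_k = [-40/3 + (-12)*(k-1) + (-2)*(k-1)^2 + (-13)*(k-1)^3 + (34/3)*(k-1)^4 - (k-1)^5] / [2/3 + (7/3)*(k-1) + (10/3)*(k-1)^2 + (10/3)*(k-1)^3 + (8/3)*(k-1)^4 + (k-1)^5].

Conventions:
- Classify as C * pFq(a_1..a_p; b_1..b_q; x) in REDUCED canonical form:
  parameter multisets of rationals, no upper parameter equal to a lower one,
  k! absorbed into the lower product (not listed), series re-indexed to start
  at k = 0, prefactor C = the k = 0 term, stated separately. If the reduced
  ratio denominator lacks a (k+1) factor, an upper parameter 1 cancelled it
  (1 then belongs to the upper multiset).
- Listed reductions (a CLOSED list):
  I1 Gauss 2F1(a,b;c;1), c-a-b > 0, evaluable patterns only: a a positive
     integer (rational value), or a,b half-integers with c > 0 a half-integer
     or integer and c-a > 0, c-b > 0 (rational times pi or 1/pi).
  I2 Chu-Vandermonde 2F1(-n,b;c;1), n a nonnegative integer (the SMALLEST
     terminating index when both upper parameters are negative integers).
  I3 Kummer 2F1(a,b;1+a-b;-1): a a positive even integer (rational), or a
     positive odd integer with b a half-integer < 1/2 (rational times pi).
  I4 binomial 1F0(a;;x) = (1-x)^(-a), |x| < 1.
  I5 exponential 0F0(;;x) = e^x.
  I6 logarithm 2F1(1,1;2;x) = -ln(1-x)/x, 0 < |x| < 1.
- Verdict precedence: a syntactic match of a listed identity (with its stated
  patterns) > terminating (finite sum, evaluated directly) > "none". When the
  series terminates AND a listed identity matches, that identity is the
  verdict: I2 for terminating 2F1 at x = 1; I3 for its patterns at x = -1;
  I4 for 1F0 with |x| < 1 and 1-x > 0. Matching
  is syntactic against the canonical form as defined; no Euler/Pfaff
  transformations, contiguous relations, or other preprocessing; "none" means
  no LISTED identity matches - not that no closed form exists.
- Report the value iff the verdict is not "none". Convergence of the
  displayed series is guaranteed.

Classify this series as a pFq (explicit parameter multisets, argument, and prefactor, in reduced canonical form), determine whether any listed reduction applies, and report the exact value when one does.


First insight: t_0 = 10/11 here, and roots of the ratio polynomials (C = 10/11, x = -1) are the negated parameters.
Term ratio: r(k) = (-1) * (k-10) (k-2) / [(k+1) (k+1)] - rational in k, leading ratio (-1); with t_0 = 10/11, classification follows.

With C = 10/11: the canonical form is 2F1(-10, -2; 1; -1). Verdict: terminating at k = 2: the factor (-2)_k kills every later term; summing the 3 survivors is exact. Sum: 260/11.


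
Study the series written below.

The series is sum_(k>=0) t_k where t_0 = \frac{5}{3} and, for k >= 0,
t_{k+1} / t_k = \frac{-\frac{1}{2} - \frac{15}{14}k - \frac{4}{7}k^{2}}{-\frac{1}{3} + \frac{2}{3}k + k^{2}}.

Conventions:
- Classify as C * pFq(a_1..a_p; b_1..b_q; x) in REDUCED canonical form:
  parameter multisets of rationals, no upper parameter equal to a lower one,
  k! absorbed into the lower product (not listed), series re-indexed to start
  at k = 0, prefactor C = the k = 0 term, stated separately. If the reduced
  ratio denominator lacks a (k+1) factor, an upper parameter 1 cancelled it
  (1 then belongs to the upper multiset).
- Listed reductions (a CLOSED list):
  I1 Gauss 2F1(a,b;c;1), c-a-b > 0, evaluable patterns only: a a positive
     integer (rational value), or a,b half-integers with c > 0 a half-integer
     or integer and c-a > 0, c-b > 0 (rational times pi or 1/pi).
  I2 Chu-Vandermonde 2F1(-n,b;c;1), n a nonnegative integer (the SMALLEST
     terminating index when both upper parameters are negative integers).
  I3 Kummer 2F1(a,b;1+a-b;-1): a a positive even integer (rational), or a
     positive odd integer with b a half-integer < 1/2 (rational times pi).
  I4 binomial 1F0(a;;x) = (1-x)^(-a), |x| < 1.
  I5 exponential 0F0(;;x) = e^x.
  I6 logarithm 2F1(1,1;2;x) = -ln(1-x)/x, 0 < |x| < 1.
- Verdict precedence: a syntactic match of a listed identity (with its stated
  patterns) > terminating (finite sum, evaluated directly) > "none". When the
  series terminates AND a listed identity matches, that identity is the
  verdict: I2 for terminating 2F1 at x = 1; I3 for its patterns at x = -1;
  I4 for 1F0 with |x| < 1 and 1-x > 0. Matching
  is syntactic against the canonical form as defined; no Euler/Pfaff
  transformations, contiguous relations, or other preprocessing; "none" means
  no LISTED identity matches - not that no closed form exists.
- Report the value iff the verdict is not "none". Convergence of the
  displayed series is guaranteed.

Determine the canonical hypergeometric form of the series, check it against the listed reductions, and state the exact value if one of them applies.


At argument -\frac{4}{7}: a 2F1 with upper {\frac{7}{8}, 1}, lower {-\frac{1}{3}}, scaled by C = \frac{5}{3}. Verdict: none. A 2F1 with upper {\frac{7}{8}, 1} fits none of I1-I6 at x = -\frac{4}{7}; the sum runs forever.

First insight: from the first term \frac{5}{3}: factor the ratio over Q (C = 5/3): negated roots = parameters.
Consecutive-term ratio: r(k) = -\frac{4}{7} * (k+\frac{7}{8}) (k+1) / [(k-\frac{1}{3}) (k+1)] - rational in k. x = -\frac{4}{7}; t_0 = \frac{5}{3}; negate the roots.


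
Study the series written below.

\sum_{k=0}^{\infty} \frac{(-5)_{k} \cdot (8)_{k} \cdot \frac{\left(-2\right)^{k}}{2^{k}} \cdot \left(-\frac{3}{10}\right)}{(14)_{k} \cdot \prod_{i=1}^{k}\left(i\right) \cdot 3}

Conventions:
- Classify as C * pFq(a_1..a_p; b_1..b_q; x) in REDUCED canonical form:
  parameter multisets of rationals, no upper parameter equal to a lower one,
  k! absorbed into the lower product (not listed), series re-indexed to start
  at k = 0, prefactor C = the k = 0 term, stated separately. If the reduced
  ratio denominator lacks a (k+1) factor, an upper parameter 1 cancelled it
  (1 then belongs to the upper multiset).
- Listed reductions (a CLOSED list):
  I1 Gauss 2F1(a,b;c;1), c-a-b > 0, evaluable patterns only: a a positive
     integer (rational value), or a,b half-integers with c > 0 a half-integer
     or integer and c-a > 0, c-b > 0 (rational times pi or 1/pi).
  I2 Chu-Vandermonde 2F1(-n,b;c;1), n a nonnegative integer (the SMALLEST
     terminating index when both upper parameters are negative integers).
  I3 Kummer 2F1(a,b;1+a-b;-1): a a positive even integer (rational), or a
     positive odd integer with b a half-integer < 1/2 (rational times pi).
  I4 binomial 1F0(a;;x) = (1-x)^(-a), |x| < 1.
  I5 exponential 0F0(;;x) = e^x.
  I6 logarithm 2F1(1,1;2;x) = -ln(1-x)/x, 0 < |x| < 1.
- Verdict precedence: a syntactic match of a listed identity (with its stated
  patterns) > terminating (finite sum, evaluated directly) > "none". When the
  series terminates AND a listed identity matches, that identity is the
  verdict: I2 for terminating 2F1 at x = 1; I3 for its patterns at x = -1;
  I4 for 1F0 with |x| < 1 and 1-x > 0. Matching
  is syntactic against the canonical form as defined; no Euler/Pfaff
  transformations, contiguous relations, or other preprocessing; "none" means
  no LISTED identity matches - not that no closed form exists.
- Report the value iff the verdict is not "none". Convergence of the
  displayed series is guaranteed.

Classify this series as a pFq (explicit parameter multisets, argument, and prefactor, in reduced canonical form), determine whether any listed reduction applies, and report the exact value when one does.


Key step: from the first term -\frac{1}{10}: the two k-th powers (C = -1/10) combine into one argument.
Step ratio: r(k) = -1 * (k-5) (k+8) / [(k+14) (k+1)] - rational; roots negated = parameters, x = -1, C = -\frac{1}{10}.

The series (x = -1) is 2F1: upper {-5, 8}, lower {14}, prefactor -\frac{1}{10}. Verdict: Kummer (I3) matches (x = -1; c = 14 equals 1+a-b for upper {-5, 8}: listed pattern). Its exact value is -\frac{143}{140}.


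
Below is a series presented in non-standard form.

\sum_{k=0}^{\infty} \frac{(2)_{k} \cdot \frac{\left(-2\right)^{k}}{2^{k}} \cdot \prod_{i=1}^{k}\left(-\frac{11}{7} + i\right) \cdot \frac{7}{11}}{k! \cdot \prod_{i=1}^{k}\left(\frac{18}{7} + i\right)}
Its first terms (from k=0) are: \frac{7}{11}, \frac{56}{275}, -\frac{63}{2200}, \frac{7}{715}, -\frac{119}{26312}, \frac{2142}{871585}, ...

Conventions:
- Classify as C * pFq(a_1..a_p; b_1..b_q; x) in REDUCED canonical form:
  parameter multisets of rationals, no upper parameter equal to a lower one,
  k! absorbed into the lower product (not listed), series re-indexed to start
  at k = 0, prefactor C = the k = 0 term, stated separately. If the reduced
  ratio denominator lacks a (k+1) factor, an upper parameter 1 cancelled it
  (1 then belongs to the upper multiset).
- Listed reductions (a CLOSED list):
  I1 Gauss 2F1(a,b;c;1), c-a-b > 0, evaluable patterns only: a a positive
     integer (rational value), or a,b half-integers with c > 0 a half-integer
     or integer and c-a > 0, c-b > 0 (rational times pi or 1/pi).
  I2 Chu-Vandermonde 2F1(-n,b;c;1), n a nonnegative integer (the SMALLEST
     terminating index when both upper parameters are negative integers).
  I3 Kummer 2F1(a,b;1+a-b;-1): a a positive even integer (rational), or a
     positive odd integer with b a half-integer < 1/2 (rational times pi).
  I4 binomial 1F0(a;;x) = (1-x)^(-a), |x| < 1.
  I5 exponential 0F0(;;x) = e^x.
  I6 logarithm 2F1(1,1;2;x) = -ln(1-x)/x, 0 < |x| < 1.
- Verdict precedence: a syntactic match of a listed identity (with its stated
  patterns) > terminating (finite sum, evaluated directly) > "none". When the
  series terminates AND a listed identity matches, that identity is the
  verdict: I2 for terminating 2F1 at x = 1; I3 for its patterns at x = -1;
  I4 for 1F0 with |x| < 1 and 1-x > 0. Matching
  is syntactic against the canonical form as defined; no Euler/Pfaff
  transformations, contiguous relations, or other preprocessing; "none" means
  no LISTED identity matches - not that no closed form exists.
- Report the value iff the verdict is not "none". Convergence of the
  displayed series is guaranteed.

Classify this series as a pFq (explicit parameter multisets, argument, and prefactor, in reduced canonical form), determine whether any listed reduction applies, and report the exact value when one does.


Classification (C = \frac{7}{11}): 2F1 with upper {-\frac{4}{7}, 2}, lower {\frac{25}{7}}, argument x = -1. Verdict: the Kummer evaluation I3 applies (x = -1; c = \frac{25}{7} equals 1+a-b for upper {-\frac{4}{7}, 2}: listed pattern). Hence: \frac{9}{11}.

First insight: x = -1 and the running product (C = 7/11, x = -1) telescopes to a rising factorial.
Term ratio: r(k) = -1 * (k-\frac{4}{7}) (k+2) / [(k+\frac{25}{7}) (k+1)] - rational; roots negated = parameters, x = -1, C = \frac{7}{11}.


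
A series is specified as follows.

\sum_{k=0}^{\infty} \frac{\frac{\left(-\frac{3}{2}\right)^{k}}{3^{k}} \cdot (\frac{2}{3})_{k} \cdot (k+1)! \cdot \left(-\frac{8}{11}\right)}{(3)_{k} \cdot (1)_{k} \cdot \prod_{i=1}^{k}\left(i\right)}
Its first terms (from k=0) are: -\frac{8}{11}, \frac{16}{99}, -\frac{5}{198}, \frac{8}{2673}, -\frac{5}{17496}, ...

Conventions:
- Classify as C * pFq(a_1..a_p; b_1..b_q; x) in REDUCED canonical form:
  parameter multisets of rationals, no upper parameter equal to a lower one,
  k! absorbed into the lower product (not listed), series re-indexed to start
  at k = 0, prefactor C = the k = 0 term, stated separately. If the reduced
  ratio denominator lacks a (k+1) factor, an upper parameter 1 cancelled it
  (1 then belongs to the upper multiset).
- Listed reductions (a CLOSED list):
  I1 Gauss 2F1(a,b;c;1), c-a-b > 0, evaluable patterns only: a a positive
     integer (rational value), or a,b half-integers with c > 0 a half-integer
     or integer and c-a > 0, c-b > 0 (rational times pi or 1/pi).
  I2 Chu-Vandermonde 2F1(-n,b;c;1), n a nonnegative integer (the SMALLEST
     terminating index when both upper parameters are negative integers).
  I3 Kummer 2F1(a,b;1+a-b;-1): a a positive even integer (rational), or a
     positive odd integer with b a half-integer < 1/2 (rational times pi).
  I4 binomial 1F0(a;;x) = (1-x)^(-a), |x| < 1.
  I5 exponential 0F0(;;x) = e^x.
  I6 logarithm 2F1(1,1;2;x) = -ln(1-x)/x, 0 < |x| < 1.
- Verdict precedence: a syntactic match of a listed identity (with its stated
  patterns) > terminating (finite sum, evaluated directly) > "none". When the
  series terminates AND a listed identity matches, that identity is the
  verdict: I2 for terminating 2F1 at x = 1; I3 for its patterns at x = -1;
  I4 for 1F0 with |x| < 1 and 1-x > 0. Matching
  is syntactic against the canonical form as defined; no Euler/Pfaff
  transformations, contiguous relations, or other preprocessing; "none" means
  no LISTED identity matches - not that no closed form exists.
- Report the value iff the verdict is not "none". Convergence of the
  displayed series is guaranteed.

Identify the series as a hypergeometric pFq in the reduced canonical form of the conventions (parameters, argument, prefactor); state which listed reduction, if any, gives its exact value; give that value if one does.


Classification (C = -\frac{8}{11}): 2F2 with upper {\frac{2}{3}, 2}, lower {1, 3}, argument x = -\frac{1}{2}. Verdict: none - at argument -\frac{1}{2} the multisets {\frac{2}{3}, 2} ; {1, 3} match no listed identity.

Key step: from the first term -\frac{8}{11}: the two k-th powers (C = -8/11) combine into one argument.
Adjacent-term ratio: r(k) = -\frac{1}{2} * (k+\frac{2}{3}) (k+2) / [(k+1) (k+3) (k+1)] - rational in k. x = -\frac{1}{2}; t_0 = -\frac{8}{11}; negate the roots.


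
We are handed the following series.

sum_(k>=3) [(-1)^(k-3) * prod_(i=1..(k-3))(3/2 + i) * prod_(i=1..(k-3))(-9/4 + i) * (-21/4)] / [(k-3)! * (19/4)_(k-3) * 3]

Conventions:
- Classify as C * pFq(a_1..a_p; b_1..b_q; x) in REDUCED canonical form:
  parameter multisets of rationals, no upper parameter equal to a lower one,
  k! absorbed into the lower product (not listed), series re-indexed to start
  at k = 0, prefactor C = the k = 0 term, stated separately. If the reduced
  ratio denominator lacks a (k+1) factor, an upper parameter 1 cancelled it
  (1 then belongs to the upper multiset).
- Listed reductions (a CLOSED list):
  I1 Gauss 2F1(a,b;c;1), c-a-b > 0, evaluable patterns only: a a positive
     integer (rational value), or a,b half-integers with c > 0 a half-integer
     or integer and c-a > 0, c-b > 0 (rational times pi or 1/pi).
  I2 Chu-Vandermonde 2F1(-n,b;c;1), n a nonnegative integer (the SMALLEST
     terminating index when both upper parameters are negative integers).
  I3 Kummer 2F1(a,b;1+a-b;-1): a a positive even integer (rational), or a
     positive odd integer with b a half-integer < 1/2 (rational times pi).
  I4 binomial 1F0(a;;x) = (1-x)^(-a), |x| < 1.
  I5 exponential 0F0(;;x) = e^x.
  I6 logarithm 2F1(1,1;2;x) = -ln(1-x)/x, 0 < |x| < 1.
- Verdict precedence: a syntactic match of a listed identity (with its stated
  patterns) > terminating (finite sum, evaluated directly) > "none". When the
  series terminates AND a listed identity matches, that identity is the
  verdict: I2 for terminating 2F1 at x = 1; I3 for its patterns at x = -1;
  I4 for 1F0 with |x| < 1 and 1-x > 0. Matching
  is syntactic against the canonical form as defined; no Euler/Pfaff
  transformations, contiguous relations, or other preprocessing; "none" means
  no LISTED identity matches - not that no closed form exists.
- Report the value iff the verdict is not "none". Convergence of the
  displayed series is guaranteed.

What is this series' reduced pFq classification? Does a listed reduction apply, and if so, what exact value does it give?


First insight: x = (-1) and the running product (C = -7/4, x = -1) telescopes to a rising factorial.
Consecutive-term ratio: r(k) = (-1) * (k-5/4) (k+5/2) / [(k+19/4) (k+1)] - poly over poly, x = (-1) from leading terms; C = -7/4 at k = 0.

At argument -1: a 2F1 with upper {-5/4, 5/2}, lower {19/4}, scaled by C = -7/4. Verdict: none - at argument -1 the multisets {-5/4, 5/2} ; {19/4} match no listed identity.


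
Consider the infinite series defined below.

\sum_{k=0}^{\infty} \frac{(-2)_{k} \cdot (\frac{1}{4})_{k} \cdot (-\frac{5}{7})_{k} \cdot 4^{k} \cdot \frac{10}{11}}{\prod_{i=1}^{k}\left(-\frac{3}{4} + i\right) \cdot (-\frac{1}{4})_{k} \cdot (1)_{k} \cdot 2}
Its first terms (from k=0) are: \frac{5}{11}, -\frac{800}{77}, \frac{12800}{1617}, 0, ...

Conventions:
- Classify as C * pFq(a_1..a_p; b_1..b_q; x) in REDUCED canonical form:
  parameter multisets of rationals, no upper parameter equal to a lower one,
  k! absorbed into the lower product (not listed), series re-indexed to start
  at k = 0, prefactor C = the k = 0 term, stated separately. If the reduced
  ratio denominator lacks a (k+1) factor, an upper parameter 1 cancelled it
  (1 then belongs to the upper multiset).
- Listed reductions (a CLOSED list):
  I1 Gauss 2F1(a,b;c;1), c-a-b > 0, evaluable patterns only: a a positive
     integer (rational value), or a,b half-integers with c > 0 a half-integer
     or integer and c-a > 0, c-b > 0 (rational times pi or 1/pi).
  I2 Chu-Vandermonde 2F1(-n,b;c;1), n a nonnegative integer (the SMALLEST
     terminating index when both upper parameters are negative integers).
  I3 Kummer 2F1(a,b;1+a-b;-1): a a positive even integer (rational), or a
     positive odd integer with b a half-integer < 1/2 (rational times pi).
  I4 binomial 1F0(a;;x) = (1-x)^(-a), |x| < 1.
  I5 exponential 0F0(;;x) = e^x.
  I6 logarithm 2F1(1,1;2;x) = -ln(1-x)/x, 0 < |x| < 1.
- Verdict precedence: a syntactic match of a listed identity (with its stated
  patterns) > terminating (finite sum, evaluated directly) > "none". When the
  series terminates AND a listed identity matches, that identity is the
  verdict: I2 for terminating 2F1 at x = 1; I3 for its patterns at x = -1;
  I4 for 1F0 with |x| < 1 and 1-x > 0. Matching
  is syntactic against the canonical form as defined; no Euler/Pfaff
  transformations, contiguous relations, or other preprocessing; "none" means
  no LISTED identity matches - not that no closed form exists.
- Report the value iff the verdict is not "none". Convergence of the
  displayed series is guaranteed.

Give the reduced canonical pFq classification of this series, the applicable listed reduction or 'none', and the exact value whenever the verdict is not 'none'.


Canonical form: C = \frac{5}{11} times 2F1 with upper {-2, -\frac{5}{7}}, lower {-\frac{1}{4}}, x = 4. Verdict: terminating at k = 2: the factor (-2)_k kills every later term; summing the 3 survivors is exact. Hence: -\frac{3265}{1617}.

First insight: x = 4 and the constant factors (C = 5/11) combine into one prefactor.
Ratio: r(k) = 4 * (k-2) (k-\frac{5}{7}) / [(k-\frac{1}{4}) (k+1)] ; factor over Q: parameters, x = 4, and C = \frac{5}{11}.


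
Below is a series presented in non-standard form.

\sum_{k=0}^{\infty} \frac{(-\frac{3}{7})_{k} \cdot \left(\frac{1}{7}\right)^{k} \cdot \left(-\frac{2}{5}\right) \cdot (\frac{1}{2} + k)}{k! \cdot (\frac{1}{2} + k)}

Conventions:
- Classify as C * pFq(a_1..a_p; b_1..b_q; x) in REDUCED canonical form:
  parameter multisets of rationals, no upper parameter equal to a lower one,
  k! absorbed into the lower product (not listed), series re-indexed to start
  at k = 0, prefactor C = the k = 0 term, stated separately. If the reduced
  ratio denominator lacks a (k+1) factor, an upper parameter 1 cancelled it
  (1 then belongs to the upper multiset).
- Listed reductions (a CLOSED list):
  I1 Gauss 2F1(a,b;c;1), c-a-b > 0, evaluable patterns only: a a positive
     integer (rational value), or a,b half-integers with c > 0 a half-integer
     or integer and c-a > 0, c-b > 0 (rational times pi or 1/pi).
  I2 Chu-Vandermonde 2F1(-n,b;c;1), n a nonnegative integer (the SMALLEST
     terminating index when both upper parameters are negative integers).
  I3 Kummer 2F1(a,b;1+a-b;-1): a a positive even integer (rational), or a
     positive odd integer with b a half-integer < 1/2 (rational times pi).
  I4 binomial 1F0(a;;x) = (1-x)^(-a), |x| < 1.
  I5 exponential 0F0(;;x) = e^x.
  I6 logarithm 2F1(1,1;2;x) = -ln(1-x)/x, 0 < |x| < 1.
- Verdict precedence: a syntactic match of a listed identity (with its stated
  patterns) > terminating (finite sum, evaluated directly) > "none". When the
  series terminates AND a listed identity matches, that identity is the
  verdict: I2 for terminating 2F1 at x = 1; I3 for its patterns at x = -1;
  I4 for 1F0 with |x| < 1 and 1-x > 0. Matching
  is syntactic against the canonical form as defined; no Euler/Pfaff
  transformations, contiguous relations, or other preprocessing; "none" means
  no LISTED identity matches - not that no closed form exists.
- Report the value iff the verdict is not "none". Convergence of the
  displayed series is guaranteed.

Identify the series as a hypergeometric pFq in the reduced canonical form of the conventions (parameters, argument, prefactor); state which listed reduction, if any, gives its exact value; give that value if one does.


First insight: x = \frac{1}{7} and the factor k + 1/2 cancels (top and bottom), leaving C = -2/5.
Term ratio: r(k) = \frac{1}{7} * (k-\frac{3}{7}) / [(k+1)] - rational; roots negated = parameters, x = \frac{1}{7}, C = -\frac{2}{5}.

At argument \frac{1}{7}: a 1F0 with upper {-\frac{3}{7}}, lower {-}, scaled by C = -\frac{2}{5}. Verdict: binomial (I4) matches (the 1F0 binomial series: exponent 3/7, x = \frac{1}{7}). Sum: \left(-\frac{2}{5}\right) \cdot \left(\frac{6}{7}\right)^{\frac{3}{7}}.


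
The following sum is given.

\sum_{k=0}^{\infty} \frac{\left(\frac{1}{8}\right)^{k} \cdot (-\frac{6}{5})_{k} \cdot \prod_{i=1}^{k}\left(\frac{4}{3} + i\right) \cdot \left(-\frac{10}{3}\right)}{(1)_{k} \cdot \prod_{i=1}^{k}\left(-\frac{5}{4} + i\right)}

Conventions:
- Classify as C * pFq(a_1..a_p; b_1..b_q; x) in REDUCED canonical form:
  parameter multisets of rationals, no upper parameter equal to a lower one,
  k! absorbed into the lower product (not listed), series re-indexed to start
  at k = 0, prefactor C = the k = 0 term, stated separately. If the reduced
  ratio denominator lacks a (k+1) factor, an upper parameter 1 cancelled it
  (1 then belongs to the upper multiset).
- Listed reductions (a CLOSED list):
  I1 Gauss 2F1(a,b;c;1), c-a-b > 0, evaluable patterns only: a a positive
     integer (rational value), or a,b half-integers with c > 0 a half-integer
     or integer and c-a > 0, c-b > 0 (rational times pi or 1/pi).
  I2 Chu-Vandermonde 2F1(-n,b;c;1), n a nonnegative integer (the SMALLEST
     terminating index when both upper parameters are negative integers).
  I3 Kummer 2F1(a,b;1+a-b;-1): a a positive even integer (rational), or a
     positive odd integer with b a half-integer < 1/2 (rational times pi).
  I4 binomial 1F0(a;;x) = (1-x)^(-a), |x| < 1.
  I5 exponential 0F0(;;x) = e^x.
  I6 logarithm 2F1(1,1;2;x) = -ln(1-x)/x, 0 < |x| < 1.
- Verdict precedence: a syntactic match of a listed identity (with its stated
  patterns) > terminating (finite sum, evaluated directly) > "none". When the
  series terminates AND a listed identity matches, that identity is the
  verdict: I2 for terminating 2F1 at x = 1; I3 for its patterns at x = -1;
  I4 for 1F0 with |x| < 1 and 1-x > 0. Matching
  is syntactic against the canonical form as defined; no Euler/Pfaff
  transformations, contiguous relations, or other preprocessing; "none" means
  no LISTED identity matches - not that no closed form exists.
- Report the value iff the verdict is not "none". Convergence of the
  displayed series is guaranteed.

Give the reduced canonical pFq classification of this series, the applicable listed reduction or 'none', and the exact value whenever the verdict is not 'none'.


First insight: from the first term -\frac{10}{3}: the running product (prefactor -10/3) telescopes to a rising factorial.
Consecutive-term ratio: r(k) = \frac{1}{8} * (k-\frac{6}{5}) (k+\frac{7}{3}) / [(k-\frac{1}{4}) (k+1)] - rational in k, leading ratio \frac{1}{8}; with t_0 = -\frac{10}{3}, classification follows.

x = \frac{1}{8} here; the reduced form reads 2F1, upper {-\frac{6}{5}, \frac{7}{3}}, lower {-\frac{1}{4}}, C = -\frac{10}{3}. Verdict: none. A 2F1 with upper {-\frac{6}{5}, \frac{7}{3}} fits none of I1-I6 at x = \frac{1}{8}; the sum runs forever.


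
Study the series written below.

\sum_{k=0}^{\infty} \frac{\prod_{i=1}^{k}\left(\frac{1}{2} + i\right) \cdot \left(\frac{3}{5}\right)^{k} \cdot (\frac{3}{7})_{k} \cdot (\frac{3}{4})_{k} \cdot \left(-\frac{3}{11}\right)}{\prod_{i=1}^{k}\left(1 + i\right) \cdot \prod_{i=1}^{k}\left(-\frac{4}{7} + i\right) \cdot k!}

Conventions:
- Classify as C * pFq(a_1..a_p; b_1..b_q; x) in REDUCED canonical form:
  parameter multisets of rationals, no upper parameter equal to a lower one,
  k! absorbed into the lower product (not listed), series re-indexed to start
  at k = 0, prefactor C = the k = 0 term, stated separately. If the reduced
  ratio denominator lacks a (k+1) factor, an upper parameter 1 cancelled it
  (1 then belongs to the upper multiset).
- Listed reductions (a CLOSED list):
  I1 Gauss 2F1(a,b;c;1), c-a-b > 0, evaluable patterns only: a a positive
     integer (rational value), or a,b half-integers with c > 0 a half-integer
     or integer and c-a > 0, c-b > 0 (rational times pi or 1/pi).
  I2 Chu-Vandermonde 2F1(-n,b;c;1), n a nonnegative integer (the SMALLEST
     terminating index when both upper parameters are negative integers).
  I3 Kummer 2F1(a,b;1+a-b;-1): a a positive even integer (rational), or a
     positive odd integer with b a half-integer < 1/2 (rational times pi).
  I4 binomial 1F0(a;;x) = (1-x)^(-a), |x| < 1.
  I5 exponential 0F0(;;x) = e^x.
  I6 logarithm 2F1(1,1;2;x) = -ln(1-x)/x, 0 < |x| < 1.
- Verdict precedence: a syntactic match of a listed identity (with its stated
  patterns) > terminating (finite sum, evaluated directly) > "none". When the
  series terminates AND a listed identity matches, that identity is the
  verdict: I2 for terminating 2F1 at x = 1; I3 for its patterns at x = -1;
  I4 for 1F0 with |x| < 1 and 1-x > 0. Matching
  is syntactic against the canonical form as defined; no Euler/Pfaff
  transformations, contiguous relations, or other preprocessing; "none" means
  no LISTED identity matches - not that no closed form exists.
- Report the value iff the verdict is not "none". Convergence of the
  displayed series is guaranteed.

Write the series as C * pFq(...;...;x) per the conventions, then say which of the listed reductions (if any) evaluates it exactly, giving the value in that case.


Reduced: x = \frac{3}{5}, 2F1, upper = {\frac{3}{4}, \frac{3}{2}}, lower = {2}, C = -\frac{3}{11}. Verdict: none here - no I1-I6 shape fits x = \frac{3}{5} with lower {2}.

Key observation: t_0 = -\frac{3}{11} here, and the parameter 3/7 appears in both the upper and lower lists and cancels.
Step ratio: r(k) = \frac{3}{5} * (k+\frac{3}{4}) (k+\frac{3}{2}) / [(k+2) (k+1)] ; factor over Q: parameters, x = \frac{3}{5}, and C = -\frac{3}{11}.
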